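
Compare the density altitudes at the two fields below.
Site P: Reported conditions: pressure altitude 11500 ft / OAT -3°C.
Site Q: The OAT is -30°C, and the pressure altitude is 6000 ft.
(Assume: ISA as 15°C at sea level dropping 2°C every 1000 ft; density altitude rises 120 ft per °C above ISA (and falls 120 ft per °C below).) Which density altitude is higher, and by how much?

Site P by 10060 ft

Site P: ISA temp = -8°C, deviation +5°C, DA = 11500 + 120 × 5 = 12100 ft.
Site Q: ISA temp = 3°C, deviation -33°C, DA = 6000 + 120 × (-33) = 2040 ft.
Site P is higher by 12100 − 2040 = 10060 ft.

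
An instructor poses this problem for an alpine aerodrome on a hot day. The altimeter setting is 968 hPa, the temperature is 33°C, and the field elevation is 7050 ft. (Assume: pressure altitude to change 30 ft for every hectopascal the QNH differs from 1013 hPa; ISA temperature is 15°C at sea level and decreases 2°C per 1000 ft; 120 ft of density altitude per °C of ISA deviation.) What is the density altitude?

12576 ft

Pressure altitude = 7050 + (1013 − 968) × 30 = 7050 + (+1350) = 8400 ft.
ISA temperature at 8400 ft = 15 − 2 × (8400/1000) = -1.8°C.
ISA deviation = 33 − (-1.8) = +34.8°C.
Density altitude = 8400 + 120 × (34.8) = 12576 ft.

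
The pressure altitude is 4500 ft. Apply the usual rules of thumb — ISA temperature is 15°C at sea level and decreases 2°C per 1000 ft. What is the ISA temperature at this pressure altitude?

6°C

ISA temperature = 15 − 2 × (4500/1000) = 15 − 9 = 6°C.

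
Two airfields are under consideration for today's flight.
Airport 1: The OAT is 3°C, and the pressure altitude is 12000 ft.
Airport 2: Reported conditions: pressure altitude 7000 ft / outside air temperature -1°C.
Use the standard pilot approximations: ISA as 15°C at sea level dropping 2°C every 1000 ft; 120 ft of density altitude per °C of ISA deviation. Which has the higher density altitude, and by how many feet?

Airport 1: ISA temp = -9°C, deviation +12°C, DA = 12000 + 120 × 12 = 13440 ft.
Airport 2: ISA temp = 1°C, deviation -2°C, DA = 7000 + 120 × (-2) = 6760 ft.
Airport 1 is higher by 13440 − 6760 = 6680 ft.

Airport 1 by 6680 ft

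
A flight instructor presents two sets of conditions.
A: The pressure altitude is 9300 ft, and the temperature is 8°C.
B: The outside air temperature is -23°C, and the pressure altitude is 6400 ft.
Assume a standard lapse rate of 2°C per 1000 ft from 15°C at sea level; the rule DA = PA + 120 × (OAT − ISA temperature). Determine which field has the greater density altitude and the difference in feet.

A by 7316 ft

A: ISA temp = -3.6°C, deviation +11.6°C, DA = 9300 + 120 × 11.6 = 10692 ft.
B: ISA temp = 2.2°C, deviation -25.2°C, DA = 6400 + 120 × (-25.2) = 3376 ft.
A is higher by 10692 − 3376 = 7316 ft.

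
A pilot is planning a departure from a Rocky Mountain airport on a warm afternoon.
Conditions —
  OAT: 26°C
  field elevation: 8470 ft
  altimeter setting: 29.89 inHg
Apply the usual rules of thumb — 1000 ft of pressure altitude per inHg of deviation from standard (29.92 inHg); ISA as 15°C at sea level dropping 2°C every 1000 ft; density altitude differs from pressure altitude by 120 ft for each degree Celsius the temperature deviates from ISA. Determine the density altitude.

11860 ft

Pressure altitude = 8470 + (29.92 − 29.89) × 1000 = 8470 + (+30) = 8500 ft.
ISA temperature at 8500 ft = 15 − 2 × (8500/1000) = -2°C.
ISA deviation = 26 − (-2) = +28°C.
Density altitude = 8500 + 120 × (28) = 11860 ft.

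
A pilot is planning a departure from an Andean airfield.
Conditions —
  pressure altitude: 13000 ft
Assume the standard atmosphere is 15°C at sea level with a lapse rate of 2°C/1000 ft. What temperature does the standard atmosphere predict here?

-11°C

ISA temperature = 15 − 2 × (13000/1000) = 15 − 26 = -11°C.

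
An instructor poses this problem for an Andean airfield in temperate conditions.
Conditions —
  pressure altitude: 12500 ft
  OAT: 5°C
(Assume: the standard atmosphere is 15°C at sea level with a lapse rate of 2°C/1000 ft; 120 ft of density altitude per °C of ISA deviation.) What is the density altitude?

14300 ft

ISA temperature at 12500 ft = 15 − 2 × (12500/1000) = -10°C.
ISA deviation = 5 − (-10) = +15°C.
Density altitude = 12500 + 120 × (15) = 12500 + (+1800) = 14300 ft.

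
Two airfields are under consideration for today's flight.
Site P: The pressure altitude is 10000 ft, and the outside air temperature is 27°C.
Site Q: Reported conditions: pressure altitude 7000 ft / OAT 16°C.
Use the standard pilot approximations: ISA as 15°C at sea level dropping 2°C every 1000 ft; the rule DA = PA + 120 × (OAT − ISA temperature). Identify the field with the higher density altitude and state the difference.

Site P: ISA temp = -5°C, deviation +32°C, DA = 10000 + 120 × 32 = 13840 ft.
Site Q: ISA temp = 1°C, deviation +15°C, DA = 7000 + 120 × 15 = 8800 ft.
Site P is higher by 13840 − 8800 = 5040 ft.

Site P by 5040 ft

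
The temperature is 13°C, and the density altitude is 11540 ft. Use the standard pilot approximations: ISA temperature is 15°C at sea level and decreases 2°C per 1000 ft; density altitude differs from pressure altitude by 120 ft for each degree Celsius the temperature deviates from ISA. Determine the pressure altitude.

9500 ft

DA = PA + 120 × (OAT − (15 − 2·PA/1000)) = PA + 120·OAT − 1800 + 0.24·PA = 1.24·PA + 120·OAT − 1800.
So 1.24·PA = 11540 − 120 × 13 + 1800 = 11780.
PA = 11780 / 1.24 = 9500 ft.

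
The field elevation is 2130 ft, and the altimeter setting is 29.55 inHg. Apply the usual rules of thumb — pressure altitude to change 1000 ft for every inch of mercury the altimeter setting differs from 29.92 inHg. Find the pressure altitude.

2500 ft

Pressure correction = (29.92 − 29.55) × 1000 = +370 ft.
Pressure altitude = 2130 + (+370) = 2500 ft.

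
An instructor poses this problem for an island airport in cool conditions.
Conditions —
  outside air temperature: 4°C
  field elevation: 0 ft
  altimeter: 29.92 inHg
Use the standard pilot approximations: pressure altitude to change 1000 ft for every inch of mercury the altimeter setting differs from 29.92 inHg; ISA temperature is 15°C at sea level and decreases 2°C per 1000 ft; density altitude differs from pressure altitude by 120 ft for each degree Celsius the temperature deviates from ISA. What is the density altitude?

Pressure altitude = 0 + (29.92 − 29.92) × 1000 = 0 + (0) = 0 ft.
ISA temperature at 0 ft = 15 − 2 × (0/1000) = 15°C.
ISA deviation = 4 − 15 = -11°C.
Density altitude = 0 + 120 × (-11) = -1320 ft.

-1320 ft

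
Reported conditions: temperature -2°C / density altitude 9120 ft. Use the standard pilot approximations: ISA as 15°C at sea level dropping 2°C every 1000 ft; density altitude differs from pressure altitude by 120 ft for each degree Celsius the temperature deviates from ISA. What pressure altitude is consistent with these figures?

9000 ft

DA = PA + 120 × (OAT − (15 − 2·PA/1000)) = PA + 120·OAT − 1800 + 0.24·PA = 1.24·PA + 120·OAT − 1800.
So 1.24·PA = 9120 − 120 × (-2) + 1800 = 11160.
PA = 11160 / 1.24 = 9000 ft.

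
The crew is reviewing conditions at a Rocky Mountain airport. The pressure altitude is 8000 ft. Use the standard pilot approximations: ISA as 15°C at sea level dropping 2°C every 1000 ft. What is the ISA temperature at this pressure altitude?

-1°C

ISA temperature = 15 − 2 × (8000/1000) = 15 − 16 = -1°C.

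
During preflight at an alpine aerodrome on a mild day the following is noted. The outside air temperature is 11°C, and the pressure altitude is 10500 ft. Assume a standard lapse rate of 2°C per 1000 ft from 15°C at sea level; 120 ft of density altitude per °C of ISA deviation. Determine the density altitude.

12540 ft

ISA temperature at 10500 ft = 15 − 2 × (10500/1000) = -6°C.
ISA deviation = 11 − (-6) = +17°C.
Density altitude = 10500 + 120 × (17) = 10500 + (+2040) = 12540 ft.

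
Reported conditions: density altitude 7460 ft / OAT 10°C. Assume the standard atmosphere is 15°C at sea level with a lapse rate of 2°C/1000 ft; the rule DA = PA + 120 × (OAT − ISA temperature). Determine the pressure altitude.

6500 ft

DA = PA + 120 × (OAT − (15 − 2·PA/1000)) = PA + 120·OAT − 1800 + 0.24·PA = 1.24·PA + 120·OAT − 1800.
So 1.24·PA = 7460 − 120 × 10 + 1800 = 8060.
PA = 8060 / 1.24 = 6500 ft.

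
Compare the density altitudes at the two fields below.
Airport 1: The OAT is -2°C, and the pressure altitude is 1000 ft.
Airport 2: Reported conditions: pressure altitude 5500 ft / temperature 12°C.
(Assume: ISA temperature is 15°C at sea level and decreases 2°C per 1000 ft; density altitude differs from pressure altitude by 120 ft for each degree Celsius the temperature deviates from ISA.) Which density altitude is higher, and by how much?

Airport 2 by 7260 ft

Airport 1: ISA temp = 13°C, deviation -15°C, DA = 1000 + 120 × (-15) = -800 ft.
Airport 2: ISA temp = 4°C, deviation +8°C, DA = 5500 + 120 × 8 = 6460 ft.
Airport 2 is higher by 6460 − (-800) = 7260 ft.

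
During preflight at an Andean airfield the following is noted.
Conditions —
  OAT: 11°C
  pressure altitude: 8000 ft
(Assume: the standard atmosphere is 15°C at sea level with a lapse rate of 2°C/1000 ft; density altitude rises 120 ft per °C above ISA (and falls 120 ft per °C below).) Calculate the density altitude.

9440 ft

ISA temperature at 8000 ft = 15 − 2 × (8000/1000) = -1°C.
ISA deviation = 11 − (-1) = +12°C.
Density altitude = 8000 + 120 × (12) = 8000 + (+1440) = 9440 ft.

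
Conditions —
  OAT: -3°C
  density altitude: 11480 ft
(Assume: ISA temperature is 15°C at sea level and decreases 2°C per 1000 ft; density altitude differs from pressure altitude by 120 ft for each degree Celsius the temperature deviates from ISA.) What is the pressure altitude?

DA = PA + 120 × (OAT − (15 − 2·PA/1000)) = PA + 120·OAT − 1800 + 0.24·PA = 1.24·PA + 120·OAT − 1800.
So 1.24·PA = 11480 − 120 × (-3) + 1800 = 13640.
PA = 13640 / 1.24 = 11000 ft.

11000 ft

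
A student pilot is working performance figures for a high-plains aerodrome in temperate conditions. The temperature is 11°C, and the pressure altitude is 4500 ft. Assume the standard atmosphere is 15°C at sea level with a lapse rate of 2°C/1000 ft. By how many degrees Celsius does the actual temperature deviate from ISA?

ISA temperature at 4500 ft = 15 − 2 × (4500/1000) = 6°C.
Deviation = OAT − ISA = 11 − 6 = +5°C.

ISA+5°C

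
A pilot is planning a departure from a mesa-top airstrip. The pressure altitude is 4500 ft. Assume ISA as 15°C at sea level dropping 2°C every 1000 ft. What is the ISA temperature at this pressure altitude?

6°C

ISA temperature = 15 − 2 × (4500/1000) = 15 − 9 = 6°C.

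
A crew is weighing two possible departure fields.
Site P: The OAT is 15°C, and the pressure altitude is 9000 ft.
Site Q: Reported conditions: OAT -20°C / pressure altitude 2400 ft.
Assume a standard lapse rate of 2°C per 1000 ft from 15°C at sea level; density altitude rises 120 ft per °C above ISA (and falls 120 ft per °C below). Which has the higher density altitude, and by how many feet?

Site P: ISA temp = -3°C, deviation +18°C, DA = 9000 + 120 × 18 = 11160 ft.
Site Q: ISA temp = 10.2°C, deviation -30.2°C, DA = 2400 + 120 × (-30.2) = -1224 ft.
Site P is higher by 11160 − (-1224) = 12384 ft.

Site P by 12384 ft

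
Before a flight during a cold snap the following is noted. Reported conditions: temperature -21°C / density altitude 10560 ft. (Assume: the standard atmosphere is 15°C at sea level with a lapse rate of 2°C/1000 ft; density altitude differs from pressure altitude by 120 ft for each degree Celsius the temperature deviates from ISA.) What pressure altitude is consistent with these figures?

DA = PA + 120 × (OAT − (15 − 2·PA/1000)) = PA + 120·OAT − 1800 + 0.24·PA = 1.24·PA + 120·OAT − 1800.
So 1.24·PA = 10560 − 120 × (-21) + 1800 = 14880.
PA = 14880 / 1.24 = 12000 ft.

12000 ft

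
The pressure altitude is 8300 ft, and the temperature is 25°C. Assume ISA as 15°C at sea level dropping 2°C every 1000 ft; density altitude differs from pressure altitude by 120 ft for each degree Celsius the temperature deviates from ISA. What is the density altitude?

ISA temperature at 8300 ft = 15 − 2 × (8300/1000) = -1.6°C.
ISA deviation = 25 − (-1.6) = +26.6°C.
Density altitude = 8300 + 120 × (26.6) = 8300 + (+3192) = 11492 ft.

11492 ft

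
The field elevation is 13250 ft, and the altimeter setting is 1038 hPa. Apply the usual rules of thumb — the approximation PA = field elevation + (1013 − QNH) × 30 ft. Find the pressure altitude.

12500 ft

Pressure correction = (1013 − 1038) × 30 = -750 ft.
Pressure altitude = 13250 + (-750) = 12500 ft.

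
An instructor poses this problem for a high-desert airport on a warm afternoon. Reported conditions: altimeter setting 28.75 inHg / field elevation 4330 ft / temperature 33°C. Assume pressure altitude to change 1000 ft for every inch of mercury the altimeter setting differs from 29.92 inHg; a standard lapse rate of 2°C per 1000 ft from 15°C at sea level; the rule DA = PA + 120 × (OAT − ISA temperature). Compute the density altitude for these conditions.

Pressure altitude = 4330 + (29.92 − 28.75) × 1000 = 4330 + (+1170) = 5500 ft.
ISA temperature at 5500 ft = 15 − 2 × (5500/1000) = 4°C.
ISA deviation = 33 − 4 = +29°C.
Density altitude = 5500 + 120 × (29) = 8980 ft.

8980 ft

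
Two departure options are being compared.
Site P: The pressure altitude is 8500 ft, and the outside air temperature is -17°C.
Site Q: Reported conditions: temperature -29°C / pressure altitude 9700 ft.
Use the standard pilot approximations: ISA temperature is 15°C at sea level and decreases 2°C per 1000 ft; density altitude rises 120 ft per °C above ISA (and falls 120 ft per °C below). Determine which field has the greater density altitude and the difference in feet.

Site Q by 48 ft

Site P: ISA temp = -2°C, deviation -15°C, DA = 8500 + 120 × (-15) = 6700 ft.
Site Q: ISA temp = -4.4°C, deviation -24.6°C, DA = 9700 + 120 × (-24.6) = 6748 ft.
Site Q is higher by 6748 − 6700 = 48 ft.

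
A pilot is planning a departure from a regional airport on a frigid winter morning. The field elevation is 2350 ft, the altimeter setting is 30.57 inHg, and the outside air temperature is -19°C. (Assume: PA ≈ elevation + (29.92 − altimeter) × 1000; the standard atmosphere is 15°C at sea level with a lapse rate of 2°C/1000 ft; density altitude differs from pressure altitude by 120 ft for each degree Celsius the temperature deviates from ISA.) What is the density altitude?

-1972 ft

Pressure altitude = 2350 + (29.92 − 30.57) × 1000 = 2350 + (-650) = 1700 ft.
ISA temperature at 1700 ft = 15 − 2 × (1700/1000) = 11.6°C.
ISA deviation = -19 − 11.6 = -30.6°C.
Density altitude = 1700 + 120 × (-30.6) = -1972 ft.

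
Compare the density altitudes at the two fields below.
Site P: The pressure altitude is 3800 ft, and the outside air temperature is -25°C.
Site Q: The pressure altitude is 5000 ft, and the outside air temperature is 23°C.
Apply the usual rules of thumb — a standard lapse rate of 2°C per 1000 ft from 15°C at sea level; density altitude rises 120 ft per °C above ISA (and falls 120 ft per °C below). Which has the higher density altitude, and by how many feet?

Site Q by 7248 ft

Site P: ISA temp = 7.4°C, deviation -32.4°C, DA = 3800 + 120 × (-32.4) = -88 ft.
Site Q: ISA temp = 5°C, deviation +18°C, DA = 5000 + 120 × 18 = 7160 ft.
Site Q is higher by 7160 − (-88) = 7248 ft.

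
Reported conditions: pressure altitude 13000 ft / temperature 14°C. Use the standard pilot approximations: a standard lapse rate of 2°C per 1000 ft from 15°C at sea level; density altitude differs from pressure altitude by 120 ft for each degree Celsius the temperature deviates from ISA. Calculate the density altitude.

16000 ft

ISA temperature at 13000 ft = 15 − 2 × (13000/1000) = -11°C.
ISA deviation = 14 − (-11) = +25°C.
Density altitude = 13000 + 120 × (25) = 13000 + (+3000) = 16000 ft.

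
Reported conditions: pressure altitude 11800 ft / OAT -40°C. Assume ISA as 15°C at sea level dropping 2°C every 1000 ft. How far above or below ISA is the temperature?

ISA-31.4°C

ISA temperature at 11800 ft = 15 − 2 × (11800/1000) = -8.6°C.
Deviation = OAT − ISA = -40 − (-8.6) = -31.4°C.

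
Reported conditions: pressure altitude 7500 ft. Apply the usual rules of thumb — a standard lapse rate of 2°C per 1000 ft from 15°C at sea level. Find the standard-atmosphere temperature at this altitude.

0°C

ISA temperature = 15 − 2 × (7500/1000) = 15 − 15 = 0°C.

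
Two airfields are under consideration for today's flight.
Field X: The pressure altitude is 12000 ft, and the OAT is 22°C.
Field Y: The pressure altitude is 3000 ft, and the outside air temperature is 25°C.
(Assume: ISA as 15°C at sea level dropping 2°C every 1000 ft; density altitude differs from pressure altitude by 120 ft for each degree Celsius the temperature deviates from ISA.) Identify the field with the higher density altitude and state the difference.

Field X by 10800 ft

Field X: ISA temp = -9°C, deviation +31°C, DA = 12000 + 120 × 31 = 15720 ft.
Field Y: ISA temp = 9°C, deviation +16°C, DA = 3000 + 120 × 16 = 4920 ft.
Field X is higher by 15720 − 4920 = 10800 ft.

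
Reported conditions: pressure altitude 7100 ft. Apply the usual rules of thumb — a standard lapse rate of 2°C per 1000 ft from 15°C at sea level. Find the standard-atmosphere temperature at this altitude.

0.8°C

ISA temperature = 15 − 2 × (7100/1000) = 15 − 14.2 = 0.8°C.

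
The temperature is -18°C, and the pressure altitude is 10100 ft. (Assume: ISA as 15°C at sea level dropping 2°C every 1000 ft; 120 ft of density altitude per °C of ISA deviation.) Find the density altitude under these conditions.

8564 ft

ISA temperature at 10100 ft = 15 − 2 × (10100/1000) = -5.2°C.
ISA deviation = -18 − (-5.2) = -12.8°C.
Density altitude = 10100 + 120 × (-12.8) = 10100 + (-1536) = 8564 ft.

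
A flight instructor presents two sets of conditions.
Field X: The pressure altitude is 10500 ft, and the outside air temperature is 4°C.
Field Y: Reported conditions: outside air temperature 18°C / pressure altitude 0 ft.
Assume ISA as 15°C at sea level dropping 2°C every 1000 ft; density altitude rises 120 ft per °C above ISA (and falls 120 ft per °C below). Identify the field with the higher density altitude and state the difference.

Field X by 11340 ft

Field X: ISA temp = -6°C, deviation +10°C, DA = 10500 + 120 × 10 = 11700 ft.
Field Y: ISA temp = 15°C, deviation +3°C, DA = 0 + 120 × 3 = 360 ft.
Field X is higher by 11700 − 360 = 11340 ft.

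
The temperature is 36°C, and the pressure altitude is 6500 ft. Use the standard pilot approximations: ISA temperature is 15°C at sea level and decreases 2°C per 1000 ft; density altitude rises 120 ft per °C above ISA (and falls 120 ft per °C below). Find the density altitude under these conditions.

10580 ft

ISA temperature at 6500 ft = 15 − 2 × (6500/1000) = 2°C.
ISA deviation = 36 − 2 = +34°C.
Density altitude = 6500 + 120 × (34) = 6500 + (+4080) = 10580 ft.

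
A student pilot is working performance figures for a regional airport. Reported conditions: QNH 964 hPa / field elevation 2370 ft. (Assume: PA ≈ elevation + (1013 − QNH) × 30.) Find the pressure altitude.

Pressure correction = (1013 − 964) × 30 = +1470 ft.
Pressure altitude = 2370 + (+1470) = 3840 ft.

3840 ft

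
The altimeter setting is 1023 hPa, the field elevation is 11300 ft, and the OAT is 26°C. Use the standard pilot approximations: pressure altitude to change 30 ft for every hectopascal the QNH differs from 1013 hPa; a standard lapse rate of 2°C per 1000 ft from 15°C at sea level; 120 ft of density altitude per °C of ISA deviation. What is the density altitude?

Pressure altitude = 11300 + (1013 − 1023) × 30 = 11300 + (-300) = 11000 ft.
ISA temperature at 11000 ft = 15 − 2 × (11000/1000) = -7°C.
ISA deviation = 26 − (-7) = +33°C.
Density altitude = 11000 + 120 × (33) = 14960 ft.

14960 ft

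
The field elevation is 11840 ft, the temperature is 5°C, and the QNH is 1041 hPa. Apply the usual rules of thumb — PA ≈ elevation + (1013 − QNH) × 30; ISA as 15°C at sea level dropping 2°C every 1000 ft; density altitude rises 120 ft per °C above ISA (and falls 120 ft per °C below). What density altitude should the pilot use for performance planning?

12440 ft

Pressure altitude = 11840 + (1013 − 1041) × 30 = 11840 + (-840) = 11000 ft.
ISA temperature at 11000 ft = 15 − 2 × (11000/1000) = -7°C.
ISA deviation = 5 − (-7) = +12°C.
Density altitude = 11000 + 120 × (12) = 12440 ft.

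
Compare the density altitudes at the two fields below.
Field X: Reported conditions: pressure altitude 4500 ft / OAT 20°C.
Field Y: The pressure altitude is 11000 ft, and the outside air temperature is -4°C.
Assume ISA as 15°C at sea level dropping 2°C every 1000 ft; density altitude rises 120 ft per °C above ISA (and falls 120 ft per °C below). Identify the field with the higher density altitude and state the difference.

Field X: ISA temp = 6°C, deviation +14°C, DA = 4500 + 120 × 14 = 6180 ft.
Field Y: ISA temp = -7°C, deviation +3°C, DA = 11000 + 120 × 3 = 11360 ft.
Field Y is higher by 11360 − 6180 = 5180 ft.

Field Y by 5180 ft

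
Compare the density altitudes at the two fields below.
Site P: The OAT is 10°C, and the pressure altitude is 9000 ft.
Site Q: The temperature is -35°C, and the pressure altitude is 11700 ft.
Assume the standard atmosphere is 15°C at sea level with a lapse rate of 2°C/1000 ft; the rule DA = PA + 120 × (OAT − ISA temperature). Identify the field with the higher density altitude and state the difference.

Site P by 2052 ft

Site P: ISA temp = -3°C, deviation +13°C, DA = 9000 + 120 × 13 = 10560 ft.
Site Q: ISA temp = -8.4°C, deviation -26.6°C, DA = 11700 + 120 × (-26.6) = 8508 ft.
Site P is higher by 10560 − 8508 = 2052 ft.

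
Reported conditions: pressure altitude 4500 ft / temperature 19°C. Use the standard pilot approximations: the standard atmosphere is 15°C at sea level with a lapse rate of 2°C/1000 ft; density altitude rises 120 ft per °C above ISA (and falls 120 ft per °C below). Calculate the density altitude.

6060 ft

ISA temperature at 4500 ft = 15 − 2 × (4500/1000) = 6°C.
ISA deviation = 19 − 6 = +13°C.
Density altitude = 4500 + 120 × (13) = 4500 + (+1560) = 6060 ft.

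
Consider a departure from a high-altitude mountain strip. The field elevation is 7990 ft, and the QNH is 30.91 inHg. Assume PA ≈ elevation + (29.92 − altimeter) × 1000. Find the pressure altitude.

7000 ft

Pressure correction = (29.92 − 30.91) × 1000 = -990 ft.
Pressure altitude = 7990 + (-990) = 7000 ft.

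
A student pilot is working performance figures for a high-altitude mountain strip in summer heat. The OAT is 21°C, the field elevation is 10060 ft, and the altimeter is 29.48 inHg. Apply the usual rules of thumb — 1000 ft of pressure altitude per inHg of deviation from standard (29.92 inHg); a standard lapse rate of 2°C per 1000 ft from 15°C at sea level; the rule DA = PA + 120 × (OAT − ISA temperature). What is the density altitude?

Pressure altitude = 10060 + (29.92 − 29.48) × 1000 = 10060 + (+440) = 10500 ft.
ISA temperature at 10500 ft = 15 − 2 × (10500/1000) = -6°C.
ISA deviation = 21 − (-6) = +27°C.
Density altitude = 10500 + 120 × (27) = 13740 ft.

13740 ft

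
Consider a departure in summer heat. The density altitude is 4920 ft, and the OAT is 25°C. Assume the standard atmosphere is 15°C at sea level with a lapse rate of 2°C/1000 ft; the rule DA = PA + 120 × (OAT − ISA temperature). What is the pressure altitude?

DA = PA + 120 × (OAT − (15 − 2·PA/1000)) = PA + 120·OAT − 1800 + 0.24·PA = 1.24·PA + 120·OAT − 1800.
So 1.24·PA = 4920 − 120 × 25 + 1800 = 3720.
PA = 3720 / 1.24 = 3000 ft.

3000 ft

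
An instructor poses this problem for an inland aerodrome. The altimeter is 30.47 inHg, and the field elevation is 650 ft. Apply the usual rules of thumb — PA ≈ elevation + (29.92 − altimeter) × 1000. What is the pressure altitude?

Pressure correction = (29.92 − 30.47) × 1000 = -550 ft.
Pressure altitude = 650 + (-550) = 100 ft.

100 ft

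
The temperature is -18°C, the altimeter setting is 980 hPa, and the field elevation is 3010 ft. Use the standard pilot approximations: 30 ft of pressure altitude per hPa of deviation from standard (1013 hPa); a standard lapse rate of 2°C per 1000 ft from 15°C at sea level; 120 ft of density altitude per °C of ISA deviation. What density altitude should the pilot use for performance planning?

Pressure altitude = 3010 + (1013 − 980) × 30 = 3010 + (+990) = 4000 ft.
ISA temperature at 4000 ft = 15 − 2 × (4000/1000) = 7°C.
ISA deviation = -18 − 7 = -25°C.
Density altitude = 4000 + 120 × (-25) = 1000 ft.

1000 ft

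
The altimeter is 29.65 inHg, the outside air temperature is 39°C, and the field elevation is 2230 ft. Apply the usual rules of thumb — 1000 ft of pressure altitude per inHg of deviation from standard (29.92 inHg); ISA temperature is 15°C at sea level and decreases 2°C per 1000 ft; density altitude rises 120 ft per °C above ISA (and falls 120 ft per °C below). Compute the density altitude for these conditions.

5980 ft

Pressure altitude = 2230 + (29.92 − 29.65) × 1000 = 2230 + (+270) = 2500 ft.
ISA temperature at 2500 ft = 15 − 2 × (2500/1000) = 10°C.
ISA deviation = 39 − 10 = +29°C.
Density altitude = 2500 + 120 × (29) = 5980 ft.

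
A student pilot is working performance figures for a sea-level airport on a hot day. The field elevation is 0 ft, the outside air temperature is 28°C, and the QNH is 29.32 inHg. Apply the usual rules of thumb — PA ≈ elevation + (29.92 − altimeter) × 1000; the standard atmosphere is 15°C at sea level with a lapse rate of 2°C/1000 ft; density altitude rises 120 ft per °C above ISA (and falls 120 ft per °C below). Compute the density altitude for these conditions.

Pressure altitude = 0 + (29.92 − 29.32) × 1000 = 0 + (+600) = 600 ft.
ISA temperature at 600 ft = 15 − 2 × (600/1000) = 13.8°C.
ISA deviation = 28 − 13.8 = +14.2°C.
Density altitude = 600 + 120 × (14.2) = 2304 ft.

2304 ft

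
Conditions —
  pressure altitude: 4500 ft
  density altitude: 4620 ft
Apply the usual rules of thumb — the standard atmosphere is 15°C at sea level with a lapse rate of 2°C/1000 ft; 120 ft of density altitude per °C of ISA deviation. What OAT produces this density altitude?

Density altitude − pressure altitude = 4620 − 4500 = +120 ft.
At 120 ft/°C that is an ISA deviation of 120/120 = +1°C.
ISA temperature at 4500 ft = 15 − 2 × (4500/1000) = 6°C.
OAT = ISA + deviation = 6 + (+1) = 7°C.

7°C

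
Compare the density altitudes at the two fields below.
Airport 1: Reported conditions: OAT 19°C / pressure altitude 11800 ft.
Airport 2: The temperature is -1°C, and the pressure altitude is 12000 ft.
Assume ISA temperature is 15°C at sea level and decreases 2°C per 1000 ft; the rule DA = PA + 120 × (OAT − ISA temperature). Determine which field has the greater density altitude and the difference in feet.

Airport 1 by 2152 ft

Airport 1: ISA temp = -8.6°C, deviation +27.6°C, DA = 11800 + 120 × 27.6 = 15112 ft.
Airport 2: ISA temp = -9°C, deviation +8°C, DA = 12000 + 120 × 8 = 12960 ft.
Airport 1 is higher by 15112 − 12960 = 2152 ft.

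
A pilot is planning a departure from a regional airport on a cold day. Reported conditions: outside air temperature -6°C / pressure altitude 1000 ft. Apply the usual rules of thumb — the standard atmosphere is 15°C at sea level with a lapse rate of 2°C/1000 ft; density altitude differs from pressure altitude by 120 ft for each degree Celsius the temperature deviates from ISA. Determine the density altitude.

ISA temperature at 1000 ft = 15 − 2 × (1000/1000) = 13°C.
ISA deviation = -6 − 13 = -19°C.
Density altitude = 1000 + 120 × (-19) = 1000 + (-2280) = -1280 ft.

-1280 ft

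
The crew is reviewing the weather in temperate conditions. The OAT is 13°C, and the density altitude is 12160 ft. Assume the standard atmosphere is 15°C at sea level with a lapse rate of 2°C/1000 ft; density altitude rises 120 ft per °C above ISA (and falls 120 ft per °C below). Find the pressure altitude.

10000 ft

DA = PA + 120 × (OAT − (15 − 2·PA/1000)) = PA + 120·OAT − 1800 + 0.24·PA = 1.24·PA + 120·OAT − 1800.
So 1.24·PA = 12160 − 120 × 13 + 1800 = 12400.
PA = 12400 / 1.24 = 10000 ft.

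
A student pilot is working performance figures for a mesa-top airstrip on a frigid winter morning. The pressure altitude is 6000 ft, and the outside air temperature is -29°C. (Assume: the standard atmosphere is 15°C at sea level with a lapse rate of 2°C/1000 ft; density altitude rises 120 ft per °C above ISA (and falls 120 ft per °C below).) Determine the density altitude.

ISA temperature at 6000 ft = 15 − 2 × (6000/1000) = 3°C.
ISA deviation = -29 − 3 = -32°C.
Density altitude = 6000 + 120 × (-32) = 6000 + (-3840) = 2160 ft.

2160 ft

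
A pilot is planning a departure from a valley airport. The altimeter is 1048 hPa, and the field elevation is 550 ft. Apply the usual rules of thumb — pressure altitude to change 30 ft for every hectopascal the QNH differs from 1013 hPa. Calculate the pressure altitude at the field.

Pressure correction = (1013 − 1048) × 30 = -1050 ft.
Pressure altitude = 550 + (-1050) = -500 ft.

-500 ft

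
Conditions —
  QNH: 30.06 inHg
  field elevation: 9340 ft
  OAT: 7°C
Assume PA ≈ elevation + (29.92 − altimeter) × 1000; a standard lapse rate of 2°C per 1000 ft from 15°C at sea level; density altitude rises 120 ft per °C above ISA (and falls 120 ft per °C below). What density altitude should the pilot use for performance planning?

Pressure altitude = 9340 + (29.92 − 30.06) × 1000 = 9340 + (-140) = 9200 ft.
ISA temperature at 9200 ft = 15 − 2 × (9200/1000) = -3.4°C.
ISA deviation = 7 − (-3.4) = +10.4°C.
Density altitude = 9200 + 120 × (10.4) = 10448 ft.

10448 ft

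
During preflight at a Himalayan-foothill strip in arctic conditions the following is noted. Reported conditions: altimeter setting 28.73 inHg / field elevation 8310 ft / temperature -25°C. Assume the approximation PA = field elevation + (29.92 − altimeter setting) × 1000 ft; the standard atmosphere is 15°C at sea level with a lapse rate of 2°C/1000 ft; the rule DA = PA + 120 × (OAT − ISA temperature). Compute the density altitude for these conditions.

Pressure altitude = 8310 + (29.92 − 28.73) × 1000 = 8310 + (+1190) = 9500 ft.
ISA temperature at 9500 ft = 15 − 2 × (9500/1000) = -4°C.
ISA deviation = -25 − (-4) = -21°C.
Density altitude = 9500 + 120 × (-21) = 6980 ft.

6980 ft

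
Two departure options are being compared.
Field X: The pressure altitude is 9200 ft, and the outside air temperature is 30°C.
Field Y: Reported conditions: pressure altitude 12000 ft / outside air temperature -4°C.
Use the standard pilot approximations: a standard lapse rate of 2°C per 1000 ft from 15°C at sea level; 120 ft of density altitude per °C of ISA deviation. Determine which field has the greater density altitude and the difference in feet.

Field X by 608 ft

Field X: ISA temp = -3.4°C, deviation +33.4°C, DA = 9200 + 120 × 33.4 = 13208 ft.
Field Y: ISA temp = -9°C, deviation +5°C, DA = 12000 + 120 × 5 = 12600 ft.
Field X is higher by 13208 − 12600 = 608 ft.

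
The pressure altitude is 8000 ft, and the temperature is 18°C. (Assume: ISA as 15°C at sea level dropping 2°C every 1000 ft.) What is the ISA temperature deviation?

ISA temperature at 8000 ft = 15 − 2 × (8000/1000) = -1°C.
Deviation = OAT − ISA = 18 − (-1) = +19°C.

ISA+19°C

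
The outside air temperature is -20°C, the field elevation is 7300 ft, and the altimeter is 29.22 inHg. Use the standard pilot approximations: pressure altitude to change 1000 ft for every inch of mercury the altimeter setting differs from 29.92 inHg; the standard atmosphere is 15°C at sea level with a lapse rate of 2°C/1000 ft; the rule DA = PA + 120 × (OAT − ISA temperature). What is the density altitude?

Pressure altitude = 7300 + (29.92 − 29.22) × 1000 = 7300 + (+700) = 8000 ft.
ISA temperature at 8000 ft = 15 − 2 × (8000/1000) = -1°C.
ISA deviation = -20 − (-1) = -19°C.
Density altitude = 8000 + 120 × (-19) = 5720 ft.

5720 ft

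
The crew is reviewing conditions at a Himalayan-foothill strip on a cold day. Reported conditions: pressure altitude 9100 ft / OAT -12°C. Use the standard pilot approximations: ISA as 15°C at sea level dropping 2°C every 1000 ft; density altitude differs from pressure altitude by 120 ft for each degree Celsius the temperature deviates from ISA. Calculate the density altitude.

8044 ft

ISA temperature at 9100 ft = 15 − 2 × (9100/1000) = -3.2°C.
ISA deviation = -12 − (-3.2) = -8.8°C.
Density altitude = 9100 + 120 × (-8.8) = 9100 + (-1056) = 8044 ft.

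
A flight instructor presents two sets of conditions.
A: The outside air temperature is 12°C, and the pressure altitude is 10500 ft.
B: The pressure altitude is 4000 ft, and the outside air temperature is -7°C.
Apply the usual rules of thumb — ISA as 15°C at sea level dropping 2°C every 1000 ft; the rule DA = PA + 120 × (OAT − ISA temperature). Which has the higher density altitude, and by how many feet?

A: ISA temp = -6°C, deviation +18°C, DA = 10500 + 120 × 18 = 12660 ft.
B: ISA temp = 7°C, deviation -14°C, DA = 4000 + 120 × (-14) = 2320 ft.
A is higher by 12660 − 2320 = 10340 ft.

A by 10340 ft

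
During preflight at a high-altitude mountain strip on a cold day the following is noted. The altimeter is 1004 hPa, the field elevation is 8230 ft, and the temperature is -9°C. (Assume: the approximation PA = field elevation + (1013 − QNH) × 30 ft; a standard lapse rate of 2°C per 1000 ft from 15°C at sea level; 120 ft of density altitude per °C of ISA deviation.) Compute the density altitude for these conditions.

Pressure altitude = 8230 + (1013 − 1004) × 30 = 8230 + (+270) = 8500 ft.
ISA temperature at 8500 ft = 15 − 2 × (8500/1000) = -2°C.
ISA deviation = -9 − (-2) = -7°C.
Density altitude = 8500 + 120 × (-7) = 7660 ft.

7660 ft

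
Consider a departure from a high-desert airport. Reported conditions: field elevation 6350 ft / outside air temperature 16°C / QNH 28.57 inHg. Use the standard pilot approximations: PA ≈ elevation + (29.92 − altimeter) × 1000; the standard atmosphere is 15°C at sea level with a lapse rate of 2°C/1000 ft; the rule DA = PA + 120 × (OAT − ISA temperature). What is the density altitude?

Pressure altitude = 6350 + (29.92 − 28.57) × 1000 = 6350 + (+1350) = 7700 ft.
ISA temperature at 7700 ft = 15 − 2 × (7700/1000) = -0.4°C.
ISA deviation = 16 − (-0.4) = +16.4°C.
Density altitude = 7700 + 120 × (16.4) = 9668 ft.

9668 ft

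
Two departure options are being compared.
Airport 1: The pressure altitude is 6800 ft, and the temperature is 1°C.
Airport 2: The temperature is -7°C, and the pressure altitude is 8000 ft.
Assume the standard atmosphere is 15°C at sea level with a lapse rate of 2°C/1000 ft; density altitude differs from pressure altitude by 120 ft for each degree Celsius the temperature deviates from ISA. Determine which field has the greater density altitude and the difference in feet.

Airport 1: ISA temp = 1.4°C, deviation -0.4°C, DA = 6800 + 120 × (-0.4) = 6752 ft.
Airport 2: ISA temp = -1°C, deviation -6°C, DA = 8000 + 120 × (-6) = 7280 ft.
Airport 2 is higher by 7280 − 6752 = 528 ft.

Airport 2 by 528 ft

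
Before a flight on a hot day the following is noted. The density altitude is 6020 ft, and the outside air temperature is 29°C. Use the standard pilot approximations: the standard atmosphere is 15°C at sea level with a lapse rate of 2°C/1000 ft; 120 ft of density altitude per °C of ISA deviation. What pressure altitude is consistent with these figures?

DA = PA + 120 × (OAT − (15 − 2·PA/1000)) = PA + 120·OAT − 1800 + 0.24·PA = 1.24·PA + 120·OAT − 1800.
So 1.24·PA = 6020 − 120 × 29 + 1800 = 4340.
PA = 4340 / 1.24 = 3500 ft.

3500 ft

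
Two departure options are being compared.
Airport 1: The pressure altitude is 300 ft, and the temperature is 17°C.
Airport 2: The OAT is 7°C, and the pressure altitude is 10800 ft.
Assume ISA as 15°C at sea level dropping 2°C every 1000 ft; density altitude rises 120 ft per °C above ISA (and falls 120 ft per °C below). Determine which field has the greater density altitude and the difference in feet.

Airport 1: ISA temp = 14.4°C, deviation +2.6°C, DA = 300 + 120 × 2.6 = 612 ft.
Airport 2: ISA temp = -6.6°C, deviation +13.6°C, DA = 10800 + 120 × 13.6 = 12432 ft.
Airport 2 is higher by 12432 − 612 = 11820 ft.

Airport 2 by 11820 ft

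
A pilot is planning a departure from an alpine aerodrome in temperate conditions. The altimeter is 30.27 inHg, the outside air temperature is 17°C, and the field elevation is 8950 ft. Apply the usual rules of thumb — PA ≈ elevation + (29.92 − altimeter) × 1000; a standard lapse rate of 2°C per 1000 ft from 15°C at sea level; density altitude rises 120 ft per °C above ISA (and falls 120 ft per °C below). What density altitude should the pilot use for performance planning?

Pressure altitude = 8950 + (29.92 − 30.27) × 1000 = 8950 + (-350) = 8600 ft.
ISA temperature at 8600 ft = 15 − 2 × (8600/1000) = -2.2°C.
ISA deviation = 17 − (-2.2) = +19.2°C.
Density altitude = 8600 + 120 × (19.2) = 10904 ft.

10904 ft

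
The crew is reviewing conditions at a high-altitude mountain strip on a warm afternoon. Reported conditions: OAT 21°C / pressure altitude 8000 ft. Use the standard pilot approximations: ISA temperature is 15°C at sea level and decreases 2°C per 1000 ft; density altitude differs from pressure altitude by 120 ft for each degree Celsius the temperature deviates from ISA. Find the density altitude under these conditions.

ISA temperature at 8000 ft = 15 − 2 × (8000/1000) = -1°C.
ISA deviation = 21 − (-1) = +22°C.
Density altitude = 8000 + 120 × (22) = 8000 + (+2640) = 10640 ft.

10640 ft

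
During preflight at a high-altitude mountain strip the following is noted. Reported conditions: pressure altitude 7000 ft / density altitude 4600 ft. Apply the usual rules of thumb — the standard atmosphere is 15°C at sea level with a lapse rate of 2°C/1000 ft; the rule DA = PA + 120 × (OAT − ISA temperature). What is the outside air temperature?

-19°C

Density altitude − pressure altitude = 4600 − 7000 = -2400 ft.
At 120 ft/°C that is an ISA deviation of -2400/120 = -20°C.
ISA temperature at 7000 ft = 15 − 2 × (7000/1000) = 1°C.
OAT = ISA + deviation = 1 + (-20) = -19°C.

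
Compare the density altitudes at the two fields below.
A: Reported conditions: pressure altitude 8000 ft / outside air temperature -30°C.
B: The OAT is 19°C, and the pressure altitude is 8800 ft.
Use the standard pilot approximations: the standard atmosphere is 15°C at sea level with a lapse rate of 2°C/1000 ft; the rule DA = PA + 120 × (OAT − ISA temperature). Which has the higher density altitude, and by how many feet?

B by 6872 ft

A: ISA temp = -1°C, deviation -29°C, DA = 8000 + 120 × (-29) = 4520 ft.
B: ISA temp = -2.6°C, deviation +21.6°C, DA = 8800 + 120 × 21.6 = 11392 ft.
B is higher by 11392 − 4520 = 6872 ft.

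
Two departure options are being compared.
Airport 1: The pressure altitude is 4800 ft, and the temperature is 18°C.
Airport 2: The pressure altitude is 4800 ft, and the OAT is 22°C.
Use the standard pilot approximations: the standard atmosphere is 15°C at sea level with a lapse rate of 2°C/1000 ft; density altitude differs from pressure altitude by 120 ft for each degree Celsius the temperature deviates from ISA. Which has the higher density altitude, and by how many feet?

Airport 1: ISA temp = 5.4°C, deviation +12.6°C, DA = 4800 + 120 × 12.6 = 6312 ft.
Airport 2: ISA temp = 5.4°C, deviation +16.6°C, DA = 4800 + 120 × 16.6 = 6792 ft.
Airport 2 is higher by 6792 − 6312 = 480 ft.

Airport 2 by 480 ft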